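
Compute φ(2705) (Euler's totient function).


2705 = 5 × 541
Prime factors: 5, 541
φ(2705) = 2705 × (1-1/5) × (1-1/541)
= 2705 × 4/5 × 540/541 = 2160

φ(2705) = 2160


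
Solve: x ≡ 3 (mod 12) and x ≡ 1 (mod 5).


M = 12*5 = 60
M1 = M/12 = 5, M2 = M/5 = 12
M1^(-1) mod 12 = 5, M2^(-1) mod 5 = 3
x = 3*5*5 + 1*12*3 = 111
111 mod 60 = 51
Check: 51 mod 12 = 3 ✓, 51 mod 5 = 1 ✓

x ≡ 51 (mod 60)


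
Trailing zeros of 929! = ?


floor(929/5) = 185
floor(929/25) = 37
floor(929/125) = 7
floor(929/625) = 1
Total = 230

230 trailing zeros


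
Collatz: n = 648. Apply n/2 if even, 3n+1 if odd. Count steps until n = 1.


648 → 324 → 162 → 81 → 244 → 122 → 61 → 184 → 92 → 46 → 23 → 70 → 35 → 106 → 53 → 160 → 80 → 40 → 20 → 10 → 5 → 16 → 8 → 4 → 2 → 1
Total steps = 25

25 steps


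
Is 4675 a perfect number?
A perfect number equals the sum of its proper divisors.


Proper divisors of 4675: 1, 5, 11, 17, 25, 55, 85, 187, 275, 425, 935
Sum = 1 + 5 + 11 + 17 + 25 + 55 + 85 + 187 + 275 + 425 + 935 = 2021

No, 4675 is not perfect (2021 ≠ 4675)


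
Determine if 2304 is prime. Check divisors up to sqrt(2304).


2304 / 2 = 1152 (exact division)
2304 is NOT prime.

No, 2304 is not prime


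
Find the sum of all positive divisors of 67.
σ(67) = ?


Divisors of 67: 1, 67
Sum = 1 + 67 = 68

σ(67) = 68


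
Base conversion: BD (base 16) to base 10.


BD (base 16) = 189 (decimal)
189 (decimal) = 189 (base 10)


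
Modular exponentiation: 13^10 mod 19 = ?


13^1 mod 19 = 13
13^2 mod 19 = 17
13^3 mod 19 = 12
13^4 mod 19 = 4
13^5 mod 19 = 14
13^6 mod 19 = 11
13^7 mod 19 = 10
13^8 mod 19 = 16
13^9 mod 19 = 18
13^10 mod 19 = 6


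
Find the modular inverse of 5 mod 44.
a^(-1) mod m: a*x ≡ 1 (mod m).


Use the extended Euclidean algorithm on (44, 5); each row r = 44*s + 5*t:
r=44, s=1, t=0
r=5, s=0, t=1
q=8: r=4, s=1, t=-8   [44*(1) + 5*(-8) = 4]
q=1: r=1, s=-1, t=9   [44*(-1) + 5*(9) = 1]
q=4: r=0, s=5, t=-44   [44*(5) + 5*(-44) = 0]
GCD = 1 with t = 9, so 5*(9) ≡ 1 (mod 44)
Inverse = 9 mod 44 = 9
Check: 5 * 9 = 45 ≡ 1 (mod 44)

5^(-1) ≡ 9 (mod 44)


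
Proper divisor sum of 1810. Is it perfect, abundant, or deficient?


Proper divisors: 1, 2, 5, 10, 181, 362, 905
Sum = 1 + 2 + 5 + 10 + 181 + 362 + 905 = 1466
1466 < 1810 → deficient

s(1810) = 1466 (deficient)


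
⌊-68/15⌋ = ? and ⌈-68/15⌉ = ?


-68/15 = -4.5333
floor = -5
ceil = -4

floor = -5, ceil = -4


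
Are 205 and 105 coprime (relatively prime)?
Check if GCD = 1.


Euclidean algorithm:
205 = 1 * 105 + 100
105 = 1 * 100 + 5
100 = 20 * 5 + 0
GCD(205, 105) = 5

No, not coprime (GCD = 5)


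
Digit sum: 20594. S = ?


2 + 0 + 5 + 9 + 4 = 20


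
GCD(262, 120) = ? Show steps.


262 = 2 * 120 + 22
120 = 5 * 22 + 10
22 = 2 * 10 + 2
10 = 5 * 2 + 0
GCD = 2


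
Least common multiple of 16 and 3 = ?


GCD(16, 3) = 1
LCM = 16*3/1 = 48/1 = 48

LCM = 48


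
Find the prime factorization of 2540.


2540 / 2 = 1270
1270 / 2 = 635
635 / 5 = 127
127 / 127 = 1
2540 = 2^2 × 5 × 127


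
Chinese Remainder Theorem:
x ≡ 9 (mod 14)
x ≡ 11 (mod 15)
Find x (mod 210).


M = 14*15 = 210
M1 = M/14 = 15, M2 = M/15 = 14
M1^(-1) mod 14 = 1, M2^(-1) mod 15 = 14
x = 9*15*1 + 11*14*14 = 2291
2291 mod 210 = 191
Check: 191 mod 14 = 9 ✓, 191 mod 15 = 11 ✓

x ≡ 191 (mod 210)


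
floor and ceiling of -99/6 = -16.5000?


-99/6 = -16.5000
floor = -17
ceil = -16

floor = -17, ceil = -16


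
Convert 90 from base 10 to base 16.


90 (base 10) = 90 (decimal)
90 (decimal) = 5A (base 16)


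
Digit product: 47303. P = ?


4 × 7 × 3 × 0 × 3 = 0


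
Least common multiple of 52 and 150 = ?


GCD(52, 150) = 2
LCM = 52*150/2 = 7800/2 = 3900

LCM = 3900


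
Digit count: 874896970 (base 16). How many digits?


874896970 in base 16 = 3425DE4A
Number of digits = 8

8 digits (base 16)


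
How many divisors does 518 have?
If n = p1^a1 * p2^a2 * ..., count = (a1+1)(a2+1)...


518 = 2^1 × 7^1 × 37^1
d(518) = (1+1) × (1+1) × (1+1) = 8

8 divisors


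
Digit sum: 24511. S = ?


2 + 4 + 5 + 1 + 1 = 13


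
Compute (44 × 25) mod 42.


44 × 25 = 1100
1100 mod 42 = 8


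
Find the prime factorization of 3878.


3878 / 2 = 1939
1939 / 7 = 277
277 / 277 = 1
3878 = 2 × 7 × 277


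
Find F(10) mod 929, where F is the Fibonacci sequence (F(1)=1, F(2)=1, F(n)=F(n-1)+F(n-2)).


F(k) mod 929 for k=1..10:
1, 1, 2, 3, 5, 8, 13, 21, 34, 55
F(10) mod 929 = 55


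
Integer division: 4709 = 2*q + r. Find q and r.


4709 = 2 * 2354 + 1
Check: 4708 + 1 = 4709

q = 2354, r = 1


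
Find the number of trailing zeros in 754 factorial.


floor(754/5) = 150
floor(754/25) = 30
floor(754/125) = 6
floor(754/625) = 1
Total = 187

187 trailing zeros


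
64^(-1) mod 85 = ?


Use the extended Euclidean algorithm on (85, 64); each row r = 85*s + 64*t:
r=85, s=1, t=0
r=64, s=0, t=1
q=1: r=21, s=1, t=-1   [85*(1) + 64*(-1) = 21]
q=3: r=1, s=-3, t=4   [85*(-3) + 64*(4) = 1]
q=21: r=0, s=64, t=-85   [85*(64) + 64*(-85) = 0]
GCD = 1 with t = 4, so 64*(4) ≡ 1 (mod 85)
Inverse = 4 mod 85 = 4
Check: 64 * 4 = 256 ≡ 1 (mod 85)

64^(-1) ≡ 4 (mod 85)


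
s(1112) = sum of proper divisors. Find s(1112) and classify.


Proper divisors: 1, 2, 4, 8, 139, 278, 556
Sum = 1 + 2 + 4 + 8 + 139 + 278 + 556 = 988
988 < 1112 → deficient

s(1112) = 988 (deficient)


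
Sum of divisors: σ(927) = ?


Divisors of 927: 1, 3, 9, 103, 309, 927
Sum = 1 + 3 + 9 + 103 + 309 + 927 = 1352

σ(927) = 1352


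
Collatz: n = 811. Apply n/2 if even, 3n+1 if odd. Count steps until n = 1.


811 → 2434 → 1217 → 3652 → 1826 → 913 → 2740 → 1370 → 685 → 2056 → 1028 → 514 → 257 → 772 → 386 → 193 → 580 → 290 → 145 → 436 → 218 → 109 → 328 → 164 → 82 → 41 → 124 → 62 → 31 → 94 → 47 → 142 → 71 → 214 → 107 → 322 → 161 → 484 → 242 → 121 → 364 → 182 → 91 → 274 → 137 → 412 → 206 → 103 → 310 → 155 → 466 → 233 → 700 → 350 → 175 → 526 → 263 → 790 → 395 → 1186 → 593 → 1780 → 890 → 445 → 1336 → 668 → 334 → 167 → 502 → 251 → 754 → 377 → 1132 → 566 → 283 → 850 → 425 → 1276 → 638 → 319 → 958 → 479 → 1438 → 719 → 2158 → 1079 → 3238 → 1619 → 4858 → 2429 → 7288 → 3644 → 1822 → 911 → 2734 → 1367 → 4102 → 2051 → 6154 → 3077 → 9232 → 4616 → 2308 → 1154 → 577 → 1732 → 866 → 433 → 1300 → 650 → 325 → 976 → 488 → 244 → 122 → 61 → 184 → 92 → 46 → 23 → 70 → 35 → 106 → 53 → 160 → 80 → 40 → 20 → 10 → 5 → 16 → 8 → 4 → 2 → 1
Total steps = 134

134 steps


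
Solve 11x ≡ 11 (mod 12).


GCD(11, 12) = 1, unique solution
a^(-1) mod 12 = 11
x = 11 * 11 mod 12 = 1

x ≡ 1 (mod 12)


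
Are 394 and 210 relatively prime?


Euclidean algorithm:
394 = 1 * 210 + 184
210 = 1 * 184 + 26
184 = 7 * 26 + 2
26 = 13 * 2 + 0
GCD(394, 210) = 2

No, not coprime (GCD = 2)


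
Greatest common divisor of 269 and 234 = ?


269 = 1 * 234 + 35
234 = 6 * 35 + 24
35 = 1 * 24 + 11
24 = 2 * 11 + 2
11 = 5 * 2 + 1
2 = 2 * 1 + 0
GCD = 1


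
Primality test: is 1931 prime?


Check divisors up to sqrt(1931) = 43.9431
No divisors found.
1931 is prime.

Yes, 1931 is prime


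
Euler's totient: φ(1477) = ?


1477 = 7 × 211
Prime factors: 7, 211
φ(1477) = 1477 × (1-1/7) × (1-1/211)
= 1477 × 6/7 × 210/211 = 1260

φ(1477) = 1260


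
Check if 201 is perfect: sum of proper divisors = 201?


Proper divisors of 201: 1, 3, 67
Sum = 1 + 3 + 67 = 71

No, 201 is not perfect (71 ≠ 201)


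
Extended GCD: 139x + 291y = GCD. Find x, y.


Tabular extended Euclidean (each row: r = 139*s + 291*t):
r=139, s=1, t=0
r=291, s=0, t=1
q=0: r=139, s=1, t=0   [139*(1) + 291*(0) = 139]
q=2: r=13, s=-2, t=1   [139*(-2) + 291*(1) = 13]
q=10: r=9, s=21, t=-10   [139*(21) + 291*(-10) = 9]
q=1: r=4, s=-23, t=11   [139*(-23) + 291*(11) = 4]
q=2: r=1, s=67, t=-32   [139*(67) + 291*(-32) = 1]
q=4: r=0, s=-291, t=139   [139*(-291) + 291*(139) = 0]
GCD = 1; from the row with r=1: x=67, y=-32
Check: 139*(67) + 291*(-32) = 9313 - 9312 = 1

GCD = 1, x = 67, y = -32


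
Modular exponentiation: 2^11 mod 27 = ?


2^1 mod 27 = 2
2^2 mod 27 = 4
2^3 mod 27 = 8
2^4 mod 27 = 16
2^5 mod 27 = 5
2^6 mod 27 = 10
2^7 mod 27 = 20
2^8 mod 27 = 13
2^9 mod 27 = 26
2^10 mod 27 = 25
2^11 mod 27 = 23


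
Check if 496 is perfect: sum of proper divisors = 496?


Proper divisors of 496: 1, 2, 4, 8, 16, 31, 62, 124, 248
Sum = 1 + 2 + 4 + 8 + 16 + 31 + 62 + 124 + 248 = 496

Yes, 496 is perfect (496 = 496)


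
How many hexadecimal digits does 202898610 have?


202898610 in base 16 = C17FCB2
Number of digits = 7

7 digits (base 16)


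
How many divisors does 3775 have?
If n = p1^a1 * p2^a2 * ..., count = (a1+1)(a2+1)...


3775 = 5^2 × 151^1
d(3775) = (2+1) × (1+1) = 6

6 divisors


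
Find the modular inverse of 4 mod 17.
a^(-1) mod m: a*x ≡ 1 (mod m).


Use the extended Euclidean algorithm on (17, 4); each row r = 17*s + 4*t:
r=17, s=1, t=0
r=4, s=0, t=1
q=4: r=1, s=1, t=-4   [17*(1) + 4*(-4) = 1]
q=4: r=0, s=-4, t=17   [17*(-4) + 4*(17) = 0]
GCD = 1 with t = -4, so 4*(-4) ≡ 1 (mod 17)
Inverse = -4 mod 17 = 13
Check: 4 * 13 = 52 ≡ 1 (mod 17)

4^(-1) ≡ 13 (mod 17)


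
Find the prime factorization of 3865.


3865 / 5 = 773
773 / 773 = 1
3865 = 5 × 773


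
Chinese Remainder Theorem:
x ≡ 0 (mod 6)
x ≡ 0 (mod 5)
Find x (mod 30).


M = 6*5 = 30
M1 = M/6 = 5, M2 = M/5 = 6
M1^(-1) mod 6 = 5, M2^(-1) mod 5 = 1
x = 0*5*5 + 0*6*1 = 0
0 mod 30 = 0
Check: 0 mod 6 = 0 ✓, 0 mod 5 = 0 ✓

x ≡ 0 (mod 30)


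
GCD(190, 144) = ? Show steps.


190 = 1 * 144 + 46
144 = 3 * 46 + 6
46 = 7 * 6 + 4
6 = 1 * 4 + 2
4 = 2 * 2 + 0
GCD = 2


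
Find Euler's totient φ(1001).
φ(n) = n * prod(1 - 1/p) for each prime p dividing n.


1001 = 7 × 11 × 13
Prime factors: 7, 11, 13
φ(1001) = 1001 × (1-1/7) × (1-1/11) × (1-1/13)
= 1001 × 6/7 × 10/11 × 12/13 = 720

φ(1001) = 720


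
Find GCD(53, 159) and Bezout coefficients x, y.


Tabular extended Euclidean (each row: r = 53*s + 159*t):
r=53, s=1, t=0
r=159, s=0, t=1
q=0: r=53, s=1, t=0   [53*(1) + 159*(0) = 53]
q=3: r=0, s=-3, t=1   [53*(-3) + 159*(1) = 0]
GCD = 53; from the row with r=53: x=1, y=0
Check: 53*(1) + 159*(0) = 53 + 0 = 53

GCD = 53, x = 1, y = 0


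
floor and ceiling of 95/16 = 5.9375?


95/16 = 5.9375
floor = 5
ceil = 6

floor = 5, ceil = 6


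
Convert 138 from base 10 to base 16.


138 (base 10) = 138 (decimal)
138 (decimal) = 8A (base 16)


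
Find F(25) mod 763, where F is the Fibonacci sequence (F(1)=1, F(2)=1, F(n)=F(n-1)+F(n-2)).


F(k) mod 763 for k=1..25:
1, 1, 2, 3, 5, 8, 13, 21, 34, 55, 89, 144, 233, 377, 610, 224, 71, 295, 366, 661, 264, 162, 426, 588, 251
F(25) mod 763 = 251


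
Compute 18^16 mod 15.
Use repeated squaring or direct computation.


18^1 mod 15 = 3
18^2 mod 15 = 9
18^3 mod 15 = 12
18^4 mod 15 = 6
18^5 mod 15 = 3
18^6 mod 15 = 9
18^7 mod 15 = 12
18^8 mod 15 = 6
18^9 mod 15 = 3
18^10 mod 15 = 9
18^11 mod 15 = 12
18^12 mod 15 = 6
18^13 mod 15 = 3
18^14 mod 15 = 9
18^15 mod 15 = 12
18^16 mod 15 = 6


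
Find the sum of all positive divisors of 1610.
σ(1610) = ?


Divisors of 1610: 1, 2, 5, 7, 10, 14, 23, 35, 46, 70, 115, 161, 230, 322, 805, 1610
Sum = 1 + 2 + 5 + 7 + 10 + 14 + 23 + 35 + 46 + 70 + 115 + 161 + 230 + 322 + 805 + 1610 = 3456

σ(1610) = 3456


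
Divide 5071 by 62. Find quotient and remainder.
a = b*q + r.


5071 = 62 * 81 + 49
Check: 5022 + 49 = 5071

q = 81, r = 49


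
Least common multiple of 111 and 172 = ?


GCD(111, 172) = 1
LCM = 111*172/1 = 19092/1 = 19092

LCM = 19092


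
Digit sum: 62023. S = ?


6 + 2 + 0 + 2 + 3 = 13


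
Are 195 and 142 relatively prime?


Euclidean algorithm:
195 = 1 * 142 + 53
142 = 2 * 53 + 36
53 = 1 * 36 + 17
36 = 2 * 17 + 2
17 = 8 * 2 + 1
2 = 2 * 1 + 0
GCD(195, 142) = 1

Yes, coprime (GCD = 1)


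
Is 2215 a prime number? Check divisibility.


2215 / 5 = 443 (exact division)
2215 is NOT prime.

No, 2215 is not prime


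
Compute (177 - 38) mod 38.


177 - 38 = 139
139 mod 38 = 25


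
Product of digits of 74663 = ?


7 × 4 × 6 × 6 × 3 = 3024


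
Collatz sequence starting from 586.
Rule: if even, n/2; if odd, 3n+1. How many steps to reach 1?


586 → 293 → 880 → 440 → 220 → 110 → 55 → 166 → 83 → 250 → 125 → 376 → 188 → 94 → 47 → 142 → 71 → 214 → 107 → 322 → 161 → 484 → 242 → 121 → 364 → 182 → 91 → 274 → 137 → 412 → 206 → 103 → 310 → 155 → 466 → 233 → 700 → 350 → 175 → 526 → 263 → 790 → 395 → 1186 → 593 → 1780 → 890 → 445 → 1336 → 668 → 334 → 167 → 502 → 251 → 754 → 377 → 1132 → 566 → 283 → 850 → 425 → 1276 → 638 → 319 → 958 → 479 → 1438 → 719 → 2158 → 1079 → 3238 → 1619 → 4858 → 2429 → 7288 → 3644 → 1822 → 911 → 2734 → 1367 → 4102 → 2051 → 6154 → 3077 → 9232 → 4616 → 2308 → 1154 → 577 → 1732 → 866 → 433 → 1300 → 650 → 325 → 976 → 488 → 244 → 122 → 61 → 184 → 92 → 46 → 23 → 70 → 35 → 106 → 53 → 160 → 80 → 40 → 20 → 10 → 5 → 16 → 8 → 4 → 2 → 1
Total steps = 118

118 steps


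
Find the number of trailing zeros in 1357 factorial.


floor(1357/5) = 271
floor(1357/25) = 54
floor(1357/125) = 10
floor(1357/625) = 2
Total = 337

337 trailing zeros


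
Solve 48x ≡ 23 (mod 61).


GCD(48, 61) = 1, unique solution
a^(-1) mod 61 = 14
x = 14 * 23 mod 61 = 17

x ≡ 17 (mod 61)


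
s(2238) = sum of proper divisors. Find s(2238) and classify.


Proper divisors: 1, 2, 3, 6, 373, 746, 1119
Sum = 1 + 2 + 3 + 6 + 373 + 746 + 1119 = 2250
2250 > 2238 → abundant

s(2238) = 2250 (abundant)


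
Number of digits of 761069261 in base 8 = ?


761069261 in base 8 = 5527177315
Number of digits = 10

10 digits (base 8)


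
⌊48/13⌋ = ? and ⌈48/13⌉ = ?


48/13 = 3.6923
floor = 3
ceil = 4

floor = 3, ceil = 4


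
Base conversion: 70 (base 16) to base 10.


70 (base 16) = 112 (decimal)
112 (decimal) = 112 (base 10)


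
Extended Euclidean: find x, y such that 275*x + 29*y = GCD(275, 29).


Tabular extended Euclidean (each row: r = 275*s + 29*t):
r=275, s=1, t=0
r=29, s=0, t=1
q=9: r=14, s=1, t=-9   [275*(1) + 29*(-9) = 14]
q=2: r=1, s=-2, t=19   [275*(-2) + 29*(19) = 1]
q=14: r=0, s=29, t=-275   [275*(29) + 29*(-275) = 0]
GCD = 1; from the row with r=1: x=-2, y=19
Check: 275*(-2) + 29*(19) = -550 + 551 = 1

GCD = 1, x = -2, y = 19


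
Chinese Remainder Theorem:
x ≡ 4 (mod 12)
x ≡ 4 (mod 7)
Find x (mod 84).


M = 12*7 = 84
M1 = M/12 = 7, M2 = M/7 = 12
M1^(-1) mod 12 = 7, M2^(-1) mod 7 = 3
x = 4*7*7 + 4*12*3 = 340
340 mod 84 = 4
Check: 4 mod 12 = 4 ✓, 4 mod 7 = 4 ✓

x ≡ 4 (mod 84)


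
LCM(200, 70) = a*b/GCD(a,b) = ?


GCD(200, 70) = 10
LCM = 200*70/10 = 14000/10 = 1400

LCM = 1400


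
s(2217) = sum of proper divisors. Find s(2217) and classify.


Proper divisors: 1, 3, 739
Sum = 1 + 3 + 739 = 743
743 < 2217 → deficient

s(2217) = 743 (deficient)


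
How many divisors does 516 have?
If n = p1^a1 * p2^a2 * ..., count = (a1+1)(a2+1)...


516 = 2^2 × 3^1 × 43^1
d(516) = (2+1) × (1+1) × (1+1) = 12

12 divisors


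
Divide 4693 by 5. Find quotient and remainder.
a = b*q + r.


4693 = 5 * 938 + 3
Check: 4690 + 3 = 4693

q = 938, r = 3


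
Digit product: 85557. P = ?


8 × 5 × 5 × 5 × 7 = 7000


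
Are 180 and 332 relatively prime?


Euclidean algorithm:
332 = 1 * 180 + 152
180 = 1 * 152 + 28
152 = 5 * 28 + 12
28 = 2 * 12 + 4
12 = 3 * 4 + 0
GCD(180, 332) = 4

No, not coprime (GCD = 4)


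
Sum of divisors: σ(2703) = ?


Divisors of 2703: 1, 3, 17, 51, 53, 159, 901, 2703
Sum = 1 + 3 + 17 + 51 + 53 + 159 + 901 + 2703 = 3888

σ(2703) = 3888


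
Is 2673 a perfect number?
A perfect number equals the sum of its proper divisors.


Proper divisors of 2673: 1, 3, 9, 11, 27, 33, 81, 99, 243, 297, 891
Sum = 1 + 3 + 9 + 11 + 27 + 33 + 81 + 99 + 243 + 297 + 891 = 1695

No, 2673 is not perfect (1695 ≠ 2673)


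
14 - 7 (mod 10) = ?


14 - 7 = 7
7 mod 10 = 7


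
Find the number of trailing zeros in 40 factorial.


floor(40/5) = 8
floor(40/25) = 1
Total = 9

9 trailing zeros


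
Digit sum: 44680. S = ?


4 + 4 + 6 + 8 + 0 = 22


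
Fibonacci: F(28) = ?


Sequence: 1, 1, 2, 3, 5, 8, 13, 21, 34, 55, 89, 144, 233, 377, 610, 987, 1597, 2584, 4181, 6765, 10946, 17711, 28657, 46368, 75025, 121393, 196418, 317811
F(28) = 317811


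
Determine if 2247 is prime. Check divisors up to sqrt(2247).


2247 / 3 = 749 (exact division)
2247 is NOT prime.

No, 2247 is not prime


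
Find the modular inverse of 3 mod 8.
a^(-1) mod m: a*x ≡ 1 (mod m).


Use the extended Euclidean algorithm on (8, 3); each row r = 8*s + 3*t:
r=8, s=1, t=0
r=3, s=0, t=1
q=2: r=2, s=1, t=-2   [8*(1) + 3*(-2) = 2]
q=1: r=1, s=-1, t=3   [8*(-1) + 3*(3) = 1]
q=2: r=0, s=3, t=-8   [8*(3) + 3*(-8) = 0]
GCD = 1 with t = 3, so 3*(3) ≡ 1 (mod 8)
Inverse = 3 mod 8 = 3
Check: 3 * 3 = 9 ≡ 1 (mod 8)

3^(-1) ≡ 3 (mod 8)


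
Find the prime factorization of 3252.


3252 / 2 = 1626
1626 / 2 = 813
813 / 3 = 271
271 / 271 = 1
3252 = 2^2 × 3 × 271


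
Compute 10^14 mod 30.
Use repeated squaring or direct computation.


10^1 mod 30 = 10
10^2 mod 30 = 10
10^3 mod 30 = 10
10^4 mod 30 = 10
10^5 mod 30 = 10
10^6 mod 30 = 10
10^7 mod 30 = 10
10^8 mod 30 = 10
10^9 mod 30 = 10
10^10 mod 30 = 10
10^11 mod 30 = 10
10^12 mod 30 = 10
10^13 mod 30 = 10
10^14 mod 30 = 10


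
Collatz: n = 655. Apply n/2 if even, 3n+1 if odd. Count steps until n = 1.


655 → 1966 → 983 → 2950 → 1475 → 4426 → 2213 → 6640 → 3320 → 1660 → 830 → 415 → 1246 → 623 → 1870 → 935 → 2806 → 1403 → 4210 → 2105 → 6316 → 3158 → 1579 → 4738 → 2369 → 7108 → 3554 → 1777 → 5332 → 2666 → 1333 → 4000 → 2000 → 1000 → 500 → 250 → 125 → 376 → 188 → 94 → 47 → 142 → 71 → 214 → 107 → 322 → 161 → 484 → 242 → 121 → 364 → 182 → 91 → 274 → 137 → 412 → 206 → 103 → 310 → 155 → 466 → 233 → 700 → 350 → 175 → 526 → 263 → 790 → 395 → 1186 → 593 → 1780 → 890 → 445 → 1336 → 668 → 334 → 167 → 502 → 251 → 754 → 377 → 1132 → 566 → 283 → 850 → 425 → 1276 → 638 → 319 → 958 → 479 → 1438 → 719 → 2158 → 1079 → 3238 → 1619 → 4858 → 2429 → 7288 → 3644 → 1822 → 911 → 2734 → 1367 → 4102 → 2051 → 6154 → 3077 → 9232 → 4616 → 2308 → 1154 → 577 → 1732 → 866 → 433 → 1300 → 650 → 325 → 976 → 488 → 244 → 122 → 61 → 184 → 92 → 46 → 23 → 70 → 35 → 106 → 53 → 160 → 80 → 40 → 20 → 10 → 5 → 16 → 8 → 4 → 2 → 1
Total steps = 144

144 steps


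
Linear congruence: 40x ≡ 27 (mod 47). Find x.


GCD(40, 47) = 1, unique solution
a^(-1) mod 47 = 20
x = 20 * 27 mod 47 = 23

x ≡ 23 (mod 47)


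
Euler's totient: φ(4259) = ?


4259 = 4259
Prime factors: 4259
φ(4259) = 4259 × (1-1/4259)
= 4259 × 4258/4259 = 4258

φ(4259) = 4258


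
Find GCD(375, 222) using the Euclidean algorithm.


375 = 1 * 222 + 153
222 = 1 * 153 + 69
153 = 2 * 69 + 15
69 = 4 * 15 + 9
15 = 1 * 9 + 6
9 = 1 * 6 + 3
6 = 2 * 3 + 0
GCD = 3


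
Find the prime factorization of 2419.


2419 / 41 = 59
59 / 59 = 1
2419 = 41 × 59


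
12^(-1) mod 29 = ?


Use the extended Euclidean algorithm on (29, 12); each row r = 29*s + 12*t:
r=29, s=1, t=0
r=12, s=0, t=1
q=2: r=5, s=1, t=-2   [29*(1) + 12*(-2) = 5]
q=2: r=2, s=-2, t=5   [29*(-2) + 12*(5) = 2]
q=2: r=1, s=5, t=-12   [29*(5) + 12*(-12) = 1]
q=2: r=0, s=-12, t=29   [29*(-12) + 12*(29) = 0]
GCD = 1 with t = -12, so 12*(-12) ≡ 1 (mod 29)
Inverse = -12 mod 29 = 17
Check: 12 * 17 = 204 ≡ 1 (mod 29)

12^(-1) ≡ 17 (mod 29)


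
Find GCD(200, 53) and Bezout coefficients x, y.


Tabular extended Euclidean (each row: r = 200*s + 53*t):
r=200, s=1, t=0
r=53, s=0, t=1
q=3: r=41, s=1, t=-3   [200*(1) + 53*(-3) = 41]
q=1: r=12, s=-1, t=4   [200*(-1) + 53*(4) = 12]
q=3: r=5, s=4, t=-15   [200*(4) + 53*(-15) = 5]
q=2: r=2, s=-9, t=34   [200*(-9) + 53*(34) = 2]
q=2: r=1, s=22, t=-83   [200*(22) + 53*(-83) = 1]
q=2: r=0, s=-53, t=200   [200*(-53) + 53*(200) = 0]
GCD = 1; from the row with r=1: x=22, y=-83
Check: 200*(22) + 53*(-83) = 4400 - 4399 = 1

GCD = 1, x = 22, y = -83


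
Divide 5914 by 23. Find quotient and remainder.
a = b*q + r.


5914 = 23 * 257 + 3
Check: 5911 + 3 = 5914

q = 257, r = 3


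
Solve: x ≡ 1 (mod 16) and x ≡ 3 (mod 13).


M = 16*13 = 208
M1 = M/16 = 13, M2 = M/13 = 16
M1^(-1) mod 16 = 5, M2^(-1) mod 13 = 9
x = 1*13*5 + 3*16*9 = 497
497 mod 208 = 81
Check: 81 mod 16 = 1 ✓, 81 mod 13 = 3 ✓

x ≡ 81 (mod 208)


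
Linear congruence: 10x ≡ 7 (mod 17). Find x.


GCD(10, 17) = 1, unique solution
a^(-1) mod 17 = 12
x = 12 * 7 mod 17 = 16

x ≡ 16 (mod 17)


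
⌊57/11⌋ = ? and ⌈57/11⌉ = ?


57/11 = 5.1818
floor = 5
ceil = 6

floor = 5, ceil = 6


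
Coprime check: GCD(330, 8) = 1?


Euclidean algorithm:
330 = 41 * 8 + 2
8 = 4 * 2 + 0
GCD(330, 8) = 2

No, not coprime (GCD = 2)


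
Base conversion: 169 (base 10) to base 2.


169 (base 10) = 169 (decimal)
169 (decimal) = 10101001 (base 2)


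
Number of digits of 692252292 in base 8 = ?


692252292 in base 8 = 5120567204
Number of digits = 10

10 digits (base 8)


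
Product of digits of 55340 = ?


5 × 5 × 3 × 4 × 0 = 0


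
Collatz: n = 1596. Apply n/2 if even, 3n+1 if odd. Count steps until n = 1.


1596 → 798 → 399 → 1198 → 599 → 1798 → 899 → 2698 → 1349 → 4048 → 2024 → 1012 → 506 → 253 → 760 → 380 → 190 → 95 → 286 → 143 → 430 → 215 → 646 → 323 → 970 → 485 → 1456 → 728 → 364 → 182 → 91 → 274 → 137 → 412 → 206 → 103 → 310 → 155 → 466 → 233 → 700 → 350 → 175 → 526 → 263 → 790 → 395 → 1186 → 593 → 1780 → 890 → 445 → 1336 → 668 → 334 → 167 → 502 → 251 → 754 → 377 → 1132 → 566 → 283 → 850 → 425 → 1276 → 638 → 319 → 958 → 479 → 1438 → 719 → 2158 → 1079 → 3238 → 1619 → 4858 → 2429 → 7288 → 3644 → 1822 → 911 → 2734 → 1367 → 4102 → 2051 → 6154 → 3077 → 9232 → 4616 → 2308 → 1154 → 577 → 1732 → 866 → 433 → 1300 → 650 → 325 → 976 → 488 → 244 → 122 → 61 → 184 → 92 → 46 → 23 → 70 → 35 → 106 → 53 → 160 → 80 → 40 → 20 → 10 → 5 → 16 → 8 → 4 → 2 → 1
Total steps = 122

122 steps


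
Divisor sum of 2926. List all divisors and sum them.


Divisors of 2926: 1, 2, 7, 11, 14, 19, 22, 38, 77, 133, 154, 209, 266, 418, 1463, 2926
Sum = 1 + 2 + 7 + 11 + 14 + 19 + 22 + 38 + 77 + 133 + 154 + 209 + 266 + 418 + 1463 + 2926 = 5760

σ(2926) = 5760


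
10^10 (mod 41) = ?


10^1 mod 41 = 10
10^2 mod 41 = 18
10^3 mod 41 = 16
10^4 mod 41 = 37
10^5 mod 41 = 1
10^6 mod 41 = 10
10^7 mod 41 = 18
10^8 mod 41 = 16
10^9 mod 41 = 37
10^10 mod 41 = 1


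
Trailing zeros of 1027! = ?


floor(1027/5) = 205
floor(1027/25) = 41
floor(1027/125) = 8
floor(1027/625) = 1
Total = 255

255 trailing zeros


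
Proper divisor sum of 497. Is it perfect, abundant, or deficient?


Proper divisors: 1, 7, 71
Sum = 1 + 7 + 71 = 79
79 < 497 → deficient

s(497) = 79 (deficient)


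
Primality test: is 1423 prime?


Check divisors up to sqrt(1423) = 37.7227
No divisors found.
1423 is prime.

Yes, 1423 is prime


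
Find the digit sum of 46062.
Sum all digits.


4 + 6 + 0 + 6 + 2 = 18


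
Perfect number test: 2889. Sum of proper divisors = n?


Proper divisors of 2889: 1, 3, 9, 27, 107, 321, 963
Sum = 1 + 3 + 9 + 27 + 107 + 321 + 963 = 1431

No, 2889 is not perfect (1431 ≠ 2889)


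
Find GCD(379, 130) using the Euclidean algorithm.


379 = 2 * 130 + 119
130 = 1 * 119 + 11
119 = 10 * 11 + 9
11 = 1 * 9 + 2
9 = 4 * 2 + 1
2 = 2 * 1 + 0
GCD = 1


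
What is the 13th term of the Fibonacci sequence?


Sequence: 1, 1, 2, 3, 5, 8, 13, 21, 34, 55, 89, 144, 233
F(13) = 233


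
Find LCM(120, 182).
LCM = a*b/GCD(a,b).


GCD(120, 182) = 2
LCM = 120*182/2 = 21840/2 = 10920

LCM = 10920


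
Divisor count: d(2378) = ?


2378 = 2^1 × 29^1 × 41^1
d(2378) = (1+1) × (1+1) × (1+1) = 8

8 divisors


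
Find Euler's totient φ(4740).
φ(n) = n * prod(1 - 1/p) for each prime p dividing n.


4740 = 2^2 × 3 × 5 × 79
Prime factors: 2, 3, 5, 79
φ(4740) = 4740 × (1-1/2) × (1-1/3) × (1-1/5) × (1-1/79)
= 4740 × 1/2 × 2/3 × 4/5 × 78/79 = 1248

φ(4740) = 1248


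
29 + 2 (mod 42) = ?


29 + 2 = 31
31 mod 42 = 31


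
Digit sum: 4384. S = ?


4 + 3 + 8 + 4 = 19


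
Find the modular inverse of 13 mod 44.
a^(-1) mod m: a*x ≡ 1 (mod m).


Use the extended Euclidean algorithm on (44, 13); each row r = 44*s + 13*t:
r=44, s=1, t=0
r=13, s=0, t=1
q=3: r=5, s=1, t=-3   [44*(1) + 13*(-3) = 5]
q=2: r=3, s=-2, t=7   [44*(-2) + 13*(7) = 3]
q=1: r=2, s=3, t=-10   [44*(3) + 13*(-10) = 2]
q=1: r=1, s=-5, t=17   [44*(-5) + 13*(17) = 1]
q=2: r=0, s=13, t=-44   [44*(13) + 13*(-44) = 0]
GCD = 1 with t = 17, so 13*(17) ≡ 1 (mod 44)
Inverse = 17 mod 44 = 17
Check: 13 * 17 = 221 ≡ 1 (mod 44)

13^(-1) ≡ 17 (mod 44)


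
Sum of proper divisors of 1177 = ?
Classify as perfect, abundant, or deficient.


Proper divisors: 1, 11, 107
Sum = 1 + 11 + 107 = 119
119 < 1177 → deficient

s(1177) = 119 (deficient)


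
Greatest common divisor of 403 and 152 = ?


403 = 2 * 152 + 99
152 = 1 * 99 + 53
99 = 1 * 53 + 46
53 = 1 * 46 + 7
46 = 6 * 7 + 4
7 = 1 * 4 + 3
4 = 1 * 3 + 1
3 = 3 * 1 + 0
GCD = 1


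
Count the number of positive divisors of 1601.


1601 = 1601^1
d(1601) = (1+1) = 2

2 divisors


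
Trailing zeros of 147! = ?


floor(147/5) = 29
floor(147/25) = 5
floor(147/125) = 1
Total = 35

35 trailing zeros


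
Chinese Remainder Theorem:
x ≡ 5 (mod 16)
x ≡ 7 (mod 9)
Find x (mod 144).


M = 16*9 = 144
M1 = M/16 = 9, M2 = M/9 = 16
M1^(-1) mod 16 = 9, M2^(-1) mod 9 = 4
x = 5*9*9 + 7*16*4 = 853
853 mod 144 = 133
Check: 133 mod 16 = 5 ✓, 133 mod 9 = 7 ✓

x ≡ 133 (mod 144)


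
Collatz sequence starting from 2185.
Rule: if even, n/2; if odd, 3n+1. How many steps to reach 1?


2185 → 6556 → 3278 → 1639 → 4918 → 2459 → 7378 → 3689 → 11068 → 5534 → 2767 → 8302 → 4151 → 12454 → 6227 → 18682 → 9341 → 28024 → 14012 → 7006 → 3503 → 10510 → 5255 → 15766 → 7883 → 23650 → 11825 → 35476 → 17738 → 8869 → 26608 → 13304 → 6652 → 3326 → 1663 → 4990 → 2495 → 7486 → 3743 → 11230 → 5615 → 16846 → 8423 → 25270 → 12635 → 37906 → 18953 → 56860 → 28430 → 14215 → 42646 → 21323 → 63970 → 31985 → 95956 → 47978 → 23989 → 71968 → 35984 → 17992 → 8996 → 4498 → 2249 → 6748 → 3374 → 1687 → 5062 → 2531 → 7594 → 3797 → 11392 → 5696 → 2848 → 1424 → 712 → 356 → 178 → 89 → 268 → 134 → 67 → 202 → 101 → 304 → 152 → 76 → 38 → 19 → 58 → 29 → 88 → 44 → 22 → 11 → 34 → 17 → 52 → 26 → 13 → 40 → 20 → 10 → 5 → 16 → 8 → 4 → 2 → 1
Total steps = 107

107 steps


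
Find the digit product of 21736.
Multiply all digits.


2 × 1 × 7 × 3 × 6 = 252


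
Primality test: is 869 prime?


869 / 11 = 79 (exact division)
869 is NOT prime.

No, 869 is not prime


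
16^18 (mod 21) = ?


16^1 mod 21 = 16
16^2 mod 21 = 4
16^3 mod 21 = 1
16^4 mod 21 = 16
16^5 mod 21 = 4
16^6 mod 21 = 1
16^7 mod 21 = 16
16^8 mod 21 = 4
16^9 mod 21 = 1
16^10 mod 21 = 16
16^11 mod 21 = 4
16^12 mod 21 = 1
16^13 mod 21 = 16
16^14 mod 21 = 4
16^15 mod 21 = 1
16^16 mod 21 = 16
16^17 mod 21 = 4
16^18 mod 21 = 1


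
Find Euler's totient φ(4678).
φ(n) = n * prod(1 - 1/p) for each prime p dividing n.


4678 = 2 × 2339
Prime factors: 2, 2339
φ(4678) = 4678 × (1-1/2) × (1-1/2339)
= 4678 × 1/2 × 2338/2339 = 2338

φ(4678) = 2338


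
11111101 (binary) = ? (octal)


11111101 (base 2) = 253 (decimal)
253 (decimal) = 375 (base 8)


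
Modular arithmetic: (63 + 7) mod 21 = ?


63 + 7 = 70
70 mod 21 = 7


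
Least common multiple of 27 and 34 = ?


GCD(27, 34) = 1
LCM = 27*34/1 = 918/1 = 918

LCM = 918


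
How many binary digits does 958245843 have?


958245843 in base 2 = 111001000111011010101111010011
Number of digits = 30

30 digits (base 2)


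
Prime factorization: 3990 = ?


3990 / 2 = 1995
1995 / 3 = 665
665 / 5 = 133
133 / 7 = 19
19 / 19 = 1
3990 = 2 × 3 × 5 × 7 × 19


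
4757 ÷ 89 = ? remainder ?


4757 = 89 * 53 + 40
Check: 4717 + 40 = 4757

q = 53, r = 40


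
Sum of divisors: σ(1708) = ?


Divisors of 1708: 1, 2, 4, 7, 14, 28, 61, 122, 244, 427, 854, 1708
Sum = 1 + 2 + 4 + 7 + 14 + 28 + 61 + 122 + 244 + 427 + 854 + 1708 = 3472

σ(1708) = 3472


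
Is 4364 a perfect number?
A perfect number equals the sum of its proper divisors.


Proper divisors of 4364: 1, 2, 4, 1091, 2182
Sum = 1 + 2 + 4 + 1091 + 2182 = 3280

No, 4364 is not perfect (3280 ≠ 4364)


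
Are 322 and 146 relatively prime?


Euclidean algorithm:
322 = 2 * 146 + 30
146 = 4 * 30 + 26
30 = 1 * 26 + 4
26 = 6 * 4 + 2
4 = 2 * 2 + 0
GCD(322, 146) = 2

No, not coprime (GCD = 2)


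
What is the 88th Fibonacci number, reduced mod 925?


F(k) mod 925 for k=1..88:
1, 1, 2, 3, 5, 8, 13, 21, 34, 55, 89, 144, 233, 377, 610, 62, 672, 734, 481, 290, 771, 136, 907, 118, 100, 218, 318, 536, 854, 465, 394, 859, 328, 262, 590, 852, 517, 444, 36, 480, 516, 71, 587, 658, 320, 53, 373, 426, 799, 300, 174, 474, 648, 197, 845, 117, 37, 154, 191, 345, 536, 881, 492, 448, 15, 463, 478, 16, 494, 510, 79, 589, 668, 332, 75, 407, 482, 889, 446, 410, 856, 341, 272, 613, 885, 573, 533, 181
F(88) mod 925 = 181


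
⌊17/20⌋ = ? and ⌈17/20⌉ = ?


17/20 = 0.8500
floor = 0
ceil = 1

floor = 0, ceil = 1


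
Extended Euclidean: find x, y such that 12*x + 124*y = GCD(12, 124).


Tabular extended Euclidean (each row: r = 12*s + 124*t):
r=12, s=1, t=0
r=124, s=0, t=1
q=0: r=12, s=1, t=0   [12*(1) + 124*(0) = 12]
q=10: r=4, s=-10, t=1   [12*(-10) + 124*(1) = 4]
q=3: r=0, s=31, t=-3   [12*(31) + 124*(-3) = 0]
GCD = 4; from the row with r=4: x=-10, y=1
Check: 12*(-10) + 124*(1) = -120 + 124 = 4

GCD = 4, x = -10, y = 1


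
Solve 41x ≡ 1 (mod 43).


GCD(41, 43) = 1, unique solution
a^(-1) mod 43 = 21
x = 21 * 1 mod 43 = 21

x ≡ 21 (mod 43)


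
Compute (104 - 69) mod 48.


104 - 69 = 35
35 mod 48 = 35


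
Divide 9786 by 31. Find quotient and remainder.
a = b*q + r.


9786 = 31 * 315 + 21
Check: 9765 + 21 = 9786

q = 315, r = 21


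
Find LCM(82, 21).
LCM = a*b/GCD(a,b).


GCD(82, 21) = 1
LCM = 82*21/1 = 1722/1 = 1722

LCM = 1722


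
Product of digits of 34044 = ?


3 × 4 × 0 × 4 × 4 = 0


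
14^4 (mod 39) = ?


14^1 mod 39 = 14
14^2 mod 39 = 1
14^3 mod 39 = 14
14^4 mod 39 = 1


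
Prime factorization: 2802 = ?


2802 / 2 = 1401
1401 / 3 = 467
467 / 467 = 1
2802 = 2 × 3 × 467


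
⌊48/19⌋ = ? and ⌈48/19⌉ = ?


48/19 = 2.5263
floor = 2
ceil = 3

floor = 2, ceil = 3


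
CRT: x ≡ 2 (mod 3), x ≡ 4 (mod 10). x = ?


M = 3*10 = 30
M1 = M/3 = 10, M2 = M/10 = 3
M1^(-1) mod 3 = 1, M2^(-1) mod 10 = 7
x = 2*10*1 + 4*3*7 = 104
104 mod 30 = 14
Check: 14 mod 3 = 2 ✓, 14 mod 10 = 4 ✓

x ≡ 14 (mod 30)


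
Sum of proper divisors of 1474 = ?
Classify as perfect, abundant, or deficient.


Proper divisors: 1, 2, 11, 22, 67, 134, 737
Sum = 1 + 2 + 11 + 22 + 67 + 134 + 737 = 974
974 < 1474 → deficient

s(1474) = 974 (deficient)


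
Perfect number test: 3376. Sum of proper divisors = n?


Proper divisors of 3376: 1, 2, 4, 8, 16, 211, 422, 844, 1688
Sum = 1 + 2 + 4 + 8 + 16 + 211 + 422 + 844 + 1688 = 3196

No, 3376 is not perfect (3196 ≠ 3376)


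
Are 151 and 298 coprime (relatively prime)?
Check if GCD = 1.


Euclidean algorithm:
298 = 1 * 151 + 147
151 = 1 * 147 + 4
147 = 36 * 4 + 3
4 = 1 * 3 + 1
3 = 3 * 1 + 0
GCD(151, 298) = 1

Yes, coprime (GCD = 1)


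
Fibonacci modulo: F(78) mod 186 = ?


F(k) mod 186 for k=1..78:
1, 1, 2, 3, 5, 8, 13, 21, 34, 55, 89, 144, 47, 5, 52, 57, 109, 166, 89, 69, 158, 41, 13, 54, 67, 121, 2, 123, 125, 62, 1, 63, 64, 127, 5, 132, 137, 83, 34, 117, 151, 82, 47, 129, 176, 119, 109, 42, 151, 7, 158, 165, 137, 116, 67, 183, 64, 61, 125, 0, 125, 125, 64, 3, 67, 70, 137, 21, 158, 179, 151, 144, 109, 67, 176, 57, 47, 104
F(78) mod 186 = 104


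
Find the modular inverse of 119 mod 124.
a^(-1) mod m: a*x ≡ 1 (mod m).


Use the extended Euclidean algorithm on (124, 119); each row r = 124*s + 119*t:
r=124, s=1, t=0
r=119, s=0, t=1
q=1: r=5, s=1, t=-1   [124*(1) + 119*(-1) = 5]
q=23: r=4, s=-23, t=24   [124*(-23) + 119*(24) = 4]
q=1: r=1, s=24, t=-25   [124*(24) + 119*(-25) = 1]
q=4: r=0, s=-119, t=124   [124*(-119) + 119*(124) = 0]
GCD = 1 with t = -25, so 119*(-25) ≡ 1 (mod 124)
Inverse = -25 mod 124 = 99
Check: 119 * 99 = 11781 ≡ 1 (mod 124)

119^(-1) ≡ 99 (mod 124)


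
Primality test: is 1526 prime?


1526 / 2 = 763 (exact division)
1526 is NOT prime.

No, 1526 is not prime


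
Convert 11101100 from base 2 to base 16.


11101100 (base 2) = 236 (decimal)
236 (decimal) = EC (base 16)


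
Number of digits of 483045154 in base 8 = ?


483045154 in base 8 = 3462527442
Number of digits = 10

10 digits (base 8)


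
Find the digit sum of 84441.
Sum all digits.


8 + 4 + 4 + 4 + 1 = 21


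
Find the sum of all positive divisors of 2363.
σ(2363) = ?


Divisors of 2363: 1, 17, 139, 2363
Sum = 1 + 17 + 139 + 2363 = 2520

σ(2363) = 2520


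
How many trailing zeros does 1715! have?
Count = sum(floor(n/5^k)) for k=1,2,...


floor(1715/5) = 343
floor(1715/25) = 68
floor(1715/125) = 13
floor(1715/625) = 2
Total = 426

426 trailing zeros


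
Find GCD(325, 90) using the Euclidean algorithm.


325 = 3 * 90 + 55
90 = 1 * 55 + 35
55 = 1 * 35 + 20
35 = 1 * 20 + 15
20 = 1 * 15 + 5
15 = 3 * 5 + 0
GCD = 5


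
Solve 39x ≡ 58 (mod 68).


GCD(39, 68) = 1, unique solution
a^(-1) mod 68 = 7
x = 7 * 58 mod 68 = 66

x ≡ 66 (mod 68)


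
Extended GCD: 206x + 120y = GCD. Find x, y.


Tabular extended Euclidean (each row: r = 206*s + 120*t):
r=206, s=1, t=0
r=120, s=0, t=1
q=1: r=86, s=1, t=-1   [206*(1) + 120*(-1) = 86]
q=1: r=34, s=-1, t=2   [206*(-1) + 120*(2) = 34]
q=2: r=18, s=3, t=-5   [206*(3) + 120*(-5) = 18]
q=1: r=16, s=-4, t=7   [206*(-4) + 120*(7) = 16]
q=1: r=2, s=7, t=-12   [206*(7) + 120*(-12) = 2]
q=8: r=0, s=-60, t=103   [206*(-60) + 120*(103) = 0]
GCD = 2; from the row with r=2: x=7, y=-12
Check: 206*(7) + 120*(-12) = 1442 - 1440 = 2

GCD = 2, x = 7, y = -12


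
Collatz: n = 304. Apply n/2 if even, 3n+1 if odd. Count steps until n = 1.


304 → 152 → 76 → 38 → 19 → 58 → 29 → 88 → 44 → 22 → 11 → 34 → 17 → 52 → 26 → 13 → 40 → 20 → 10 → 5 → 16 → 8 → 4 → 2 → 1
Total steps = 24

24 steps


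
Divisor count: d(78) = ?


78 = 2^1 × 3^1 × 13^1
d(78) = (1+1) × (1+1) × (1+1) = 8

8 divisors


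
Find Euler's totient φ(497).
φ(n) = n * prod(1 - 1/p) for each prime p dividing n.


497 = 7 × 71
Prime factors: 7, 71
φ(497) = 497 × (1-1/7) × (1-1/71)
= 497 × 6/7 × 70/71 = 420

φ(497) = 420


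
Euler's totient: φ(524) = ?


524 = 2^2 × 131
Prime factors: 2, 131
φ(524) = 524 × (1-1/2) × (1-1/131)
= 524 × 1/2 × 130/131 = 260

φ(524) = 260


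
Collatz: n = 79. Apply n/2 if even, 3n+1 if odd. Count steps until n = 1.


79 → 238 → 119 → 358 → 179 → 538 → 269 → 808 → 404 → 202 → 101 → 304 → 152 → 76 → 38 → 19 → 58 → 29 → 88 → 44 → 22 → 11 → 34 → 17 → 52 → 26 → 13 → 40 → 20 → 10 → 5 → 16 → 8 → 4 → 2 → 1
Total steps = 35

35 steps


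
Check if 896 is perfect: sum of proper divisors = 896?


Proper divisors of 896: 1, 2, 4, 7, 8, 14, 16, 28, 32, 56, 64, 112, 128, 224, 448
Sum = 1 + 2 + 4 + 7 + 8 + 14 + 16 + 28 + 32 + 56 + 64 + 112 + 128 + 224 + 448 = 1144

No, 896 is not perfect (1144 ≠ 896)


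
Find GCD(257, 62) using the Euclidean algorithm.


257 = 4 * 62 + 9
62 = 6 * 9 + 8
9 = 1 * 8 + 1
8 = 8 * 1 + 0
GCD = 1


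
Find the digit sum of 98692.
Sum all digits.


9 + 8 + 6 + 9 + 2 = 34


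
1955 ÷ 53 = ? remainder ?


1955 = 53 * 36 + 47
Check: 1908 + 47 = 1955

q = 36, r = 47


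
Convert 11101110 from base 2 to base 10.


11101110 (base 2) = 238 (decimal)
238 (decimal) = 238 (base 10)


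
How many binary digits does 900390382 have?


900390382 in base 2 = 110101101010101101110111101110
Number of digits = 30

30 digits (base 2)


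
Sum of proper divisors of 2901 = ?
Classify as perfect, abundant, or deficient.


Proper divisors: 1, 3, 967
Sum = 1 + 3 + 967 = 971
971 < 2901 → deficient

s(2901) = 971 (deficient)


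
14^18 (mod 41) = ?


14^1 mod 41 = 14
14^2 mod 41 = 32
14^3 mod 41 = 38
14^4 mod 41 = 40
14^5 mod 41 = 27
14^6 mod 41 = 9
14^7 mod 41 = 3
14^8 mod 41 = 1
14^9 mod 41 = 14
14^10 mod 41 = 32
14^11 mod 41 = 38
14^12 mod 41 = 40
14^13 mod 41 = 27
14^14 mod 41 = 9
14^15 mod 41 = 3
14^16 mod 41 = 1
14^17 mod 41 = 14
14^18 mod 41 = 32


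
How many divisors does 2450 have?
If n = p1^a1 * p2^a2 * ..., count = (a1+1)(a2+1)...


2450 = 2^1 × 5^2 × 7^2
d(2450) = (1+1) × (2+1) × (2+1) = 18

18 divisors


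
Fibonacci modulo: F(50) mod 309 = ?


F(k) mod 309 for k=1..50:
1, 1, 2, 3, 5, 8, 13, 21, 34, 55, 89, 144, 233, 68, 301, 60, 52, 112, 164, 276, 131, 98, 229, 18, 247, 265, 203, 159, 53, 212, 265, 168, 124, 292, 107, 90, 197, 287, 175, 153, 19, 172, 191, 54, 245, 299, 235, 225, 151, 67
F(50) mod 309 = 67


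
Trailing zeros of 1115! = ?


floor(1115/5) = 223
floor(1115/25) = 44
floor(1115/125) = 8
floor(1115/625) = 1
Total = 276

276 trailing zeros


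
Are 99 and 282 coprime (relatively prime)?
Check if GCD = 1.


Euclidean algorithm:
282 = 2 * 99 + 84
99 = 1 * 84 + 15
84 = 5 * 15 + 9
15 = 1 * 9 + 6
9 = 1 * 6 + 3
6 = 2 * 3 + 0
GCD(99, 282) = 3

No, not coprime (GCD = 3)


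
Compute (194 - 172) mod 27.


194 - 172 = 22
22 mod 27 = 22


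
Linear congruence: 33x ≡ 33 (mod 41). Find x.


GCD(33, 41) = 1, unique solution
a^(-1) mod 41 = 5
x = 5 * 33 mod 41 = 1

x ≡ 1 (mod 41)


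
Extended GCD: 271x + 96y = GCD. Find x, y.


Tabular extended Euclidean (each row: r = 271*s + 96*t):
r=271, s=1, t=0
r=96, s=0, t=1
q=2: r=79, s=1, t=-2   [271*(1) + 96*(-2) = 79]
q=1: r=17, s=-1, t=3   [271*(-1) + 96*(3) = 17]
q=4: r=11, s=5, t=-14   [271*(5) + 96*(-14) = 11]
q=1: r=6, s=-6, t=17   [271*(-6) + 96*(17) = 6]
q=1: r=5, s=11, t=-31   [271*(11) + 96*(-31) = 5]
q=1: r=1, s=-17, t=48   [271*(-17) + 96*(48) = 1]
q=5: r=0, s=96, t=-271   [271*(96) + 96*(-271) = 0]
GCD = 1; from the row with r=1: x=-17, y=48
Check: 271*(-17) + 96*(48) = -4607 + 4608 = 1

GCD = 1, x = -17, y = 48


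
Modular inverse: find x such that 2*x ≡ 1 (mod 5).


Use the extended Euclidean algorithm on (5, 2); each row r = 5*s + 2*t:
r=5, s=1, t=0
r=2, s=0, t=1
q=2: r=1, s=1, t=-2   [5*(1) + 2*(-2) = 1]
q=2: r=0, s=-2, t=5   [5*(-2) + 2*(5) = 0]
GCD = 1 with t = -2, so 2*(-2) ≡ 1 (mod 5)
Inverse = -2 mod 5 = 3
Check: 2 * 3 = 6 ≡ 1 (mod 5)

2^(-1) ≡ 3 (mod 5)
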